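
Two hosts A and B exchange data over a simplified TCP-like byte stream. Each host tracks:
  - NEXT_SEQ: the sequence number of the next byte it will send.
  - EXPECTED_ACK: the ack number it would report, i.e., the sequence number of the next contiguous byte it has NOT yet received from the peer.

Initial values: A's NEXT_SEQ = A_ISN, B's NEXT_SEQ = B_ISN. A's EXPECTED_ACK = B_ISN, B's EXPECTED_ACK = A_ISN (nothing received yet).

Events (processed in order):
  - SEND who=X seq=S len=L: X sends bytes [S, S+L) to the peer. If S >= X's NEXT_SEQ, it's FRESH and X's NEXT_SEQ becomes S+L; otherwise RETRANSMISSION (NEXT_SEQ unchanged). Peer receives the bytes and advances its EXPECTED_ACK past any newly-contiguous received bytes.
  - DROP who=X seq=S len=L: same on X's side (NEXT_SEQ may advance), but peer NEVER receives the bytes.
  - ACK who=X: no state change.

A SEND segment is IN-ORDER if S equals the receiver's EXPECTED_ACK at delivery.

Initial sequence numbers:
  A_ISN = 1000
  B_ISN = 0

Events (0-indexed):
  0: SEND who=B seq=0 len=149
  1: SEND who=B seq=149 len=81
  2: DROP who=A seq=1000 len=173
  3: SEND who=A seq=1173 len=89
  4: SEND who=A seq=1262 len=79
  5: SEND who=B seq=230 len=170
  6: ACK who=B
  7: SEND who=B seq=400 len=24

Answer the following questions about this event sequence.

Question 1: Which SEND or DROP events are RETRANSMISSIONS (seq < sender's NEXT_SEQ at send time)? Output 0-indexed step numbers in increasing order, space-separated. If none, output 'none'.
Answer: none

Derivation:
Step 0: SEND seq=0 -> fresh
Step 1: SEND seq=149 -> fresh
Step 2: DROP seq=1000 -> fresh
Step 3: SEND seq=1173 -> fresh
Step 4: SEND seq=1262 -> fresh
Step 5: SEND seq=230 -> fresh
Step 7: SEND seq=400 -> fresh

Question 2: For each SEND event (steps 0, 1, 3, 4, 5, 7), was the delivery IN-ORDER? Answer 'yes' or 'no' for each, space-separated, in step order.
Step 0: SEND seq=0 -> in-order
Step 1: SEND seq=149 -> in-order
Step 3: SEND seq=1173 -> out-of-order
Step 4: SEND seq=1262 -> out-of-order
Step 5: SEND seq=230 -> in-order
Step 7: SEND seq=400 -> in-order

Answer: yes yes no no yes yes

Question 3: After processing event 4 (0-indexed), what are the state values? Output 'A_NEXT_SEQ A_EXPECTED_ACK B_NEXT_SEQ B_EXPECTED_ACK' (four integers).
After event 0: A_seq=1000 A_ack=149 B_seq=149 B_ack=1000
After event 1: A_seq=1000 A_ack=230 B_seq=230 B_ack=1000
After event 2: A_seq=1173 A_ack=230 B_seq=230 B_ack=1000
After event 3: A_seq=1262 A_ack=230 B_seq=230 B_ack=1000
After event 4: A_seq=1341 A_ack=230 B_seq=230 B_ack=1000

1341 230 230 1000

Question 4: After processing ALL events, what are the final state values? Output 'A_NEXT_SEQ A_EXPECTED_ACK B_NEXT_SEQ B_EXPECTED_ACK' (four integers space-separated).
After event 0: A_seq=1000 A_ack=149 B_seq=149 B_ack=1000
After event 1: A_seq=1000 A_ack=230 B_seq=230 B_ack=1000
After event 2: A_seq=1173 A_ack=230 B_seq=230 B_ack=1000
After event 3: A_seq=1262 A_ack=230 B_seq=230 B_ack=1000
After event 4: A_seq=1341 A_ack=230 B_seq=230 B_ack=1000
After event 5: A_seq=1341 A_ack=400 B_seq=400 B_ack=1000
After event 6: A_seq=1341 A_ack=400 B_seq=400 B_ack=1000
After event 7: A_seq=1341 A_ack=424 B_seq=424 B_ack=1000

Answer: 1341 424 424 1000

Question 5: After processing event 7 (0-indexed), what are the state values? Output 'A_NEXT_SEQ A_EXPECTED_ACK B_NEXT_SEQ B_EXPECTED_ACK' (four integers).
After event 0: A_seq=1000 A_ack=149 B_seq=149 B_ack=1000
After event 1: A_seq=1000 A_ack=230 B_seq=230 B_ack=1000
After event 2: A_seq=1173 A_ack=230 B_seq=230 B_ack=1000
After event 3: A_seq=1262 A_ack=230 B_seq=230 B_ack=1000
After event 4: A_seq=1341 A_ack=230 B_seq=230 B_ack=1000
After event 5: A_seq=1341 A_ack=400 B_seq=400 B_ack=1000
After event 6: A_seq=1341 A_ack=400 B_seq=400 B_ack=1000
After event 7: A_seq=1341 A_ack=424 B_seq=424 B_ack=1000

1341 424 424 1000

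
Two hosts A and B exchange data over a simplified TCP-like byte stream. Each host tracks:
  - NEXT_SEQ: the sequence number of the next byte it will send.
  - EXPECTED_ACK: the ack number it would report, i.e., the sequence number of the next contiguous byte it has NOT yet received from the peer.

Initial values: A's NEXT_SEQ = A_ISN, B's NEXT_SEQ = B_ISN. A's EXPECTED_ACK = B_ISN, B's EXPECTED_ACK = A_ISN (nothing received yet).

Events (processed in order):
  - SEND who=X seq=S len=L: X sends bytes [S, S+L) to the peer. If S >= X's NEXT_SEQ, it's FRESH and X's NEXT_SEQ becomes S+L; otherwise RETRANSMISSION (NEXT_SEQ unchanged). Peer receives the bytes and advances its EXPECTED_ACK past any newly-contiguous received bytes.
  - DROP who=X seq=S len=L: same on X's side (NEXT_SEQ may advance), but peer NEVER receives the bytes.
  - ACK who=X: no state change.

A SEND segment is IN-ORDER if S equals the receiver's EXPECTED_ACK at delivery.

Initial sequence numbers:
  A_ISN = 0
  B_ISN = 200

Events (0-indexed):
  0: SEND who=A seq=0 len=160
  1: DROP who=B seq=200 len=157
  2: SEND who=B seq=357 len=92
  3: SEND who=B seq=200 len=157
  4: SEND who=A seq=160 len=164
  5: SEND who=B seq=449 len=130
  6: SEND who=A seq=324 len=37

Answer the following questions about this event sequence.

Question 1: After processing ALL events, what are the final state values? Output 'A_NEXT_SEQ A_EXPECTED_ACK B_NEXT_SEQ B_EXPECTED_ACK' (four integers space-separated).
After event 0: A_seq=160 A_ack=200 B_seq=200 B_ack=160
After event 1: A_seq=160 A_ack=200 B_seq=357 B_ack=160
After event 2: A_seq=160 A_ack=200 B_seq=449 B_ack=160
After event 3: A_seq=160 A_ack=449 B_seq=449 B_ack=160
After event 4: A_seq=324 A_ack=449 B_seq=449 B_ack=324
After event 5: A_seq=324 A_ack=579 B_seq=579 B_ack=324
After event 6: A_seq=361 A_ack=579 B_seq=579 B_ack=361

Answer: 361 579 579 361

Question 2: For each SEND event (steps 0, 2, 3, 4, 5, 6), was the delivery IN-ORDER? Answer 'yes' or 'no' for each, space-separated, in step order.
Answer: yes no yes yes yes yes

Derivation:
Step 0: SEND seq=0 -> in-order
Step 2: SEND seq=357 -> out-of-order
Step 3: SEND seq=200 -> in-order
Step 4: SEND seq=160 -> in-order
Step 5: SEND seq=449 -> in-order
Step 6: SEND seq=324 -> in-order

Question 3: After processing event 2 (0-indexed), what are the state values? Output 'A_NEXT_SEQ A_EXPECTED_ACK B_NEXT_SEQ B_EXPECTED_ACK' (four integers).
After event 0: A_seq=160 A_ack=200 B_seq=200 B_ack=160
After event 1: A_seq=160 A_ack=200 B_seq=357 B_ack=160
After event 2: A_seq=160 A_ack=200 B_seq=449 B_ack=160

160 200 449 160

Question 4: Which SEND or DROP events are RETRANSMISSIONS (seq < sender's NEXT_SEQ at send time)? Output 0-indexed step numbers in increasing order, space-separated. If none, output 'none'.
Step 0: SEND seq=0 -> fresh
Step 1: DROP seq=200 -> fresh
Step 2: SEND seq=357 -> fresh
Step 3: SEND seq=200 -> retransmit
Step 4: SEND seq=160 -> fresh
Step 5: SEND seq=449 -> fresh
Step 6: SEND seq=324 -> fresh

Answer: 3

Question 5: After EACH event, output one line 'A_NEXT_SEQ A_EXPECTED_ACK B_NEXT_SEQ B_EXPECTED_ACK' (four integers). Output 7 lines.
160 200 200 160
160 200 357 160
160 200 449 160
160 449 449 160
324 449 449 324
324 579 579 324
361 579 579 361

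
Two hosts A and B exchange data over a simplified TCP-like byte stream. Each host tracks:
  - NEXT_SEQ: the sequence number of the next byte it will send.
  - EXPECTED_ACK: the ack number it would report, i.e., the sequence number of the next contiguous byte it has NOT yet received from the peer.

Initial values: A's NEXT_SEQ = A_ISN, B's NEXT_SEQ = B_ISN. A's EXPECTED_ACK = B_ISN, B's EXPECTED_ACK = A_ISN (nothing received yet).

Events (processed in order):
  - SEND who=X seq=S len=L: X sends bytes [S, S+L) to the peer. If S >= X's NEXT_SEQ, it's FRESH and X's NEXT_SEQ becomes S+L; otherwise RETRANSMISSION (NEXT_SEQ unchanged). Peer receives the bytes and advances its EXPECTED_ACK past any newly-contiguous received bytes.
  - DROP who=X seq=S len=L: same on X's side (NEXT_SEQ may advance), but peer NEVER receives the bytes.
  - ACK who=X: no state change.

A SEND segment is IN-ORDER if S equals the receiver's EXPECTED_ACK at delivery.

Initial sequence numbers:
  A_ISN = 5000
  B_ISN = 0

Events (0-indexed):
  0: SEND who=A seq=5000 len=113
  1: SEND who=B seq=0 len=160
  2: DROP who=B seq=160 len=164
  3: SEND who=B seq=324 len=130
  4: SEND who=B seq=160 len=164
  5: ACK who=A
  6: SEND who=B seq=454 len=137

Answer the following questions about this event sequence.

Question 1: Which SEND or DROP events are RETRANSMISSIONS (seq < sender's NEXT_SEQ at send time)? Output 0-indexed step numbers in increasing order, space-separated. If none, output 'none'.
Answer: 4

Derivation:
Step 0: SEND seq=5000 -> fresh
Step 1: SEND seq=0 -> fresh
Step 2: DROP seq=160 -> fresh
Step 3: SEND seq=324 -> fresh
Step 4: SEND seq=160 -> retransmit
Step 6: SEND seq=454 -> fresh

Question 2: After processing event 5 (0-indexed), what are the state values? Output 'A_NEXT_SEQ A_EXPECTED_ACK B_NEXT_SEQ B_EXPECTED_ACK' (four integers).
After event 0: A_seq=5113 A_ack=0 B_seq=0 B_ack=5113
After event 1: A_seq=5113 A_ack=160 B_seq=160 B_ack=5113
After event 2: A_seq=5113 A_ack=160 B_seq=324 B_ack=5113
After event 3: A_seq=5113 A_ack=160 B_seq=454 B_ack=5113
After event 4: A_seq=5113 A_ack=454 B_seq=454 B_ack=5113
After event 5: A_seq=5113 A_ack=454 B_seq=454 B_ack=5113

5113 454 454 5113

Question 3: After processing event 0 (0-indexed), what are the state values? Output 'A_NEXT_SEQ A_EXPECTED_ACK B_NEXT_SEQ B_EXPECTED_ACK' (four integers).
After event 0: A_seq=5113 A_ack=0 B_seq=0 B_ack=5113

5113 0 0 5113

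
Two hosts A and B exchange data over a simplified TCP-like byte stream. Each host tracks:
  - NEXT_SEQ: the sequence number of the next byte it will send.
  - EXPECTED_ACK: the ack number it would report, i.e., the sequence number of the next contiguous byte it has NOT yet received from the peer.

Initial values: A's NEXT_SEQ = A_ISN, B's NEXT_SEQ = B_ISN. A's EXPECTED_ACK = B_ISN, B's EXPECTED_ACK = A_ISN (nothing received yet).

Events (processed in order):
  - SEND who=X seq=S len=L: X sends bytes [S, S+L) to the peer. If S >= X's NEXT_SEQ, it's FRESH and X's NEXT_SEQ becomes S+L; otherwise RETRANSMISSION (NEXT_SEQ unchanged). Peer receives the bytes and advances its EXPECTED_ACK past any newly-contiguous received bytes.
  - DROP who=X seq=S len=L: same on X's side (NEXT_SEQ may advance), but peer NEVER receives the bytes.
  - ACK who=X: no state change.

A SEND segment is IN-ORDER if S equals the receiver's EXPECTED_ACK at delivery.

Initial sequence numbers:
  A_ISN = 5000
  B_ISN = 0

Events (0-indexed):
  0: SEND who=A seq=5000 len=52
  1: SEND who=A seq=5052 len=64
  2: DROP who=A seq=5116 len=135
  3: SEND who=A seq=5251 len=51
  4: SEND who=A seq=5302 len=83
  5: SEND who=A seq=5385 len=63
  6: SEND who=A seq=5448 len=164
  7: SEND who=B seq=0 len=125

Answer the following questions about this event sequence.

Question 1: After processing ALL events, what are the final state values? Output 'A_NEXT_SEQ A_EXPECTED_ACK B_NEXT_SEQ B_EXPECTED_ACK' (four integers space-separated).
Answer: 5612 125 125 5116

Derivation:
After event 0: A_seq=5052 A_ack=0 B_seq=0 B_ack=5052
After event 1: A_seq=5116 A_ack=0 B_seq=0 B_ack=5116
After event 2: A_seq=5251 A_ack=0 B_seq=0 B_ack=5116
After event 3: A_seq=5302 A_ack=0 B_seq=0 B_ack=5116
After event 4: A_seq=5385 A_ack=0 B_seq=0 B_ack=5116
After event 5: A_seq=5448 A_ack=0 B_seq=0 B_ack=5116
After event 6: A_seq=5612 A_ack=0 B_seq=0 B_ack=5116
After event 7: A_seq=5612 A_ack=125 B_seq=125 B_ack=5116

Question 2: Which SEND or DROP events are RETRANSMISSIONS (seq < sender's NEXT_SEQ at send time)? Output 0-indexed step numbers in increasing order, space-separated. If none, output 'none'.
Answer: none

Derivation:
Step 0: SEND seq=5000 -> fresh
Step 1: SEND seq=5052 -> fresh
Step 2: DROP seq=5116 -> fresh
Step 3: SEND seq=5251 -> fresh
Step 4: SEND seq=5302 -> fresh
Step 5: SEND seq=5385 -> fresh
Step 6: SEND seq=5448 -> fresh
Step 7: SEND seq=0 -> fresh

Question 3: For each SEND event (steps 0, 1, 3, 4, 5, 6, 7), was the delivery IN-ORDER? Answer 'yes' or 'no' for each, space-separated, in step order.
Answer: yes yes no no no no yes

Derivation:
Step 0: SEND seq=5000 -> in-order
Step 1: SEND seq=5052 -> in-order
Step 3: SEND seq=5251 -> out-of-order
Step 4: SEND seq=5302 -> out-of-order
Step 5: SEND seq=5385 -> out-of-order
Step 6: SEND seq=5448 -> out-of-order
Step 7: SEND seq=0 -> in-order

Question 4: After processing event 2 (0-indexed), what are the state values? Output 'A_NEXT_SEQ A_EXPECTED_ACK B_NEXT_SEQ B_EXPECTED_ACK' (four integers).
After event 0: A_seq=5052 A_ack=0 B_seq=0 B_ack=5052
After event 1: A_seq=5116 A_ack=0 B_seq=0 B_ack=5116
After event 2: A_seq=5251 A_ack=0 B_seq=0 B_ack=5116

5251 0 0 5116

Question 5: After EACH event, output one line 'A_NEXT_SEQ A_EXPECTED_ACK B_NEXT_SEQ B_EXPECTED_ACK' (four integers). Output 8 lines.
5052 0 0 5052
5116 0 0 5116
5251 0 0 5116
5302 0 0 5116
5385 0 0 5116
5448 0 0 5116
5612 0 0 5116
5612 125 125 5116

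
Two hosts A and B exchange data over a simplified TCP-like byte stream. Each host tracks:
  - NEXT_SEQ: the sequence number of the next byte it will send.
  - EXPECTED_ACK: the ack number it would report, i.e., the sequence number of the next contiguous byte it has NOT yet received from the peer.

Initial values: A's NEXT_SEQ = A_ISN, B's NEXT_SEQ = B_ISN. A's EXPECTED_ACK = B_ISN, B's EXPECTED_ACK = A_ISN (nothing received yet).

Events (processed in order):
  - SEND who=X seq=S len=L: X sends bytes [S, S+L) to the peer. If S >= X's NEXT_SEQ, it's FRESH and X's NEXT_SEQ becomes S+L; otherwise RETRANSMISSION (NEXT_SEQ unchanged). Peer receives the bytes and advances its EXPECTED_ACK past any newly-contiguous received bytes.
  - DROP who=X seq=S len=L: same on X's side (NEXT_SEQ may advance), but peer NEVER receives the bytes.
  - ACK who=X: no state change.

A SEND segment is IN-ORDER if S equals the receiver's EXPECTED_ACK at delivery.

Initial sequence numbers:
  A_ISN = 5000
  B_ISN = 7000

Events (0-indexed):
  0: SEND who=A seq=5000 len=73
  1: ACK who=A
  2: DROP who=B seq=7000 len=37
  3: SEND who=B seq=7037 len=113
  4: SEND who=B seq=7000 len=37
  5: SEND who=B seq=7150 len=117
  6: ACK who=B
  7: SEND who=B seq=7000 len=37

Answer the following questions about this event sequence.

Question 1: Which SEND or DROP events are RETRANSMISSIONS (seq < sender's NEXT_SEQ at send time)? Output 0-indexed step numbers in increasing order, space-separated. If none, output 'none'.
Answer: 4 7

Derivation:
Step 0: SEND seq=5000 -> fresh
Step 2: DROP seq=7000 -> fresh
Step 3: SEND seq=7037 -> fresh
Step 4: SEND seq=7000 -> retransmit
Step 5: SEND seq=7150 -> fresh
Step 7: SEND seq=7000 -> retransmit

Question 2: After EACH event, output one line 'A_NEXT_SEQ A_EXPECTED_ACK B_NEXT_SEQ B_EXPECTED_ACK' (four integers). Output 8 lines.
5073 7000 7000 5073
5073 7000 7000 5073
5073 7000 7037 5073
5073 7000 7150 5073
5073 7150 7150 5073
5073 7267 7267 5073
5073 7267 7267 5073
5073 7267 7267 5073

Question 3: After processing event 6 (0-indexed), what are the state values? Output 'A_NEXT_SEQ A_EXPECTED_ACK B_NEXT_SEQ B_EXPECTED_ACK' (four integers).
After event 0: A_seq=5073 A_ack=7000 B_seq=7000 B_ack=5073
After event 1: A_seq=5073 A_ack=7000 B_seq=7000 B_ack=5073
After event 2: A_seq=5073 A_ack=7000 B_seq=7037 B_ack=5073
After event 3: A_seq=5073 A_ack=7000 B_seq=7150 B_ack=5073
After event 4: A_seq=5073 A_ack=7150 B_seq=7150 B_ack=5073
After event 5: A_seq=5073 A_ack=7267 B_seq=7267 B_ack=5073
After event 6: A_seq=5073 A_ack=7267 B_seq=7267 B_ack=5073

5073 7267 7267 5073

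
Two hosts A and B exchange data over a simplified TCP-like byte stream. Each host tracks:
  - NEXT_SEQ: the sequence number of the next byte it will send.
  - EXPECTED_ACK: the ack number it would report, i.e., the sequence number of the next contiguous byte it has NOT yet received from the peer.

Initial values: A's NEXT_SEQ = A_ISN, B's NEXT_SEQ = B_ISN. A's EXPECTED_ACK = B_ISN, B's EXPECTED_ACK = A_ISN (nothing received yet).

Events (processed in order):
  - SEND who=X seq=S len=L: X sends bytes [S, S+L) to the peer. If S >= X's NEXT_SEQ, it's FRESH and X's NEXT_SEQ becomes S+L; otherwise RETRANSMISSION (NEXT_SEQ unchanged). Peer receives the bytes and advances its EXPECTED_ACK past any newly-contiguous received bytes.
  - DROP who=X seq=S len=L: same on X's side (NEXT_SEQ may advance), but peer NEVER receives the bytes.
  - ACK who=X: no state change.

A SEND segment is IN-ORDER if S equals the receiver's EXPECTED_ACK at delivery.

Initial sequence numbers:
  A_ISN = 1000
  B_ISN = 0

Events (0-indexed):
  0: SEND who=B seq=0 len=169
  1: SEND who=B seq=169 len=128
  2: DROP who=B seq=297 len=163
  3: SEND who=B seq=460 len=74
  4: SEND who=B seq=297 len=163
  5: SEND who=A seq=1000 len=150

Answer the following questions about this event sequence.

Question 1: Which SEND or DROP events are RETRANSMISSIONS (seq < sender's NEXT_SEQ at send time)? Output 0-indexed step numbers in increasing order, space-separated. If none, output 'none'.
Answer: 4

Derivation:
Step 0: SEND seq=0 -> fresh
Step 1: SEND seq=169 -> fresh
Step 2: DROP seq=297 -> fresh
Step 3: SEND seq=460 -> fresh
Step 4: SEND seq=297 -> retransmit
Step 5: SEND seq=1000 -> fresh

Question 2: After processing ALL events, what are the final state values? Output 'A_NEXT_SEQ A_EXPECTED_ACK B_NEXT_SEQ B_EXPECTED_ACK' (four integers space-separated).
Answer: 1150 534 534 1150

Derivation:
After event 0: A_seq=1000 A_ack=169 B_seq=169 B_ack=1000
After event 1: A_seq=1000 A_ack=297 B_seq=297 B_ack=1000
After event 2: A_seq=1000 A_ack=297 B_seq=460 B_ack=1000
After event 3: A_seq=1000 A_ack=297 B_seq=534 B_ack=1000
After event 4: A_seq=1000 A_ack=534 B_seq=534 B_ack=1000
After event 5: A_seq=1150 A_ack=534 B_seq=534 B_ack=1150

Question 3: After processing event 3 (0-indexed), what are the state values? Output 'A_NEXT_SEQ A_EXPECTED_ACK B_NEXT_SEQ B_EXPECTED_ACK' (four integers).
After event 0: A_seq=1000 A_ack=169 B_seq=169 B_ack=1000
After event 1: A_seq=1000 A_ack=297 B_seq=297 B_ack=1000
After event 2: A_seq=1000 A_ack=297 B_seq=460 B_ack=1000
After event 3: A_seq=1000 A_ack=297 B_seq=534 B_ack=1000

1000 297 534 1000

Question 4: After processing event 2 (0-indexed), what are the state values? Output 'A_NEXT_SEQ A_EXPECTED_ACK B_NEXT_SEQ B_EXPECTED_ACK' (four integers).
After event 0: A_seq=1000 A_ack=169 B_seq=169 B_ack=1000
After event 1: A_seq=1000 A_ack=297 B_seq=297 B_ack=1000
After event 2: A_seq=1000 A_ack=297 B_seq=460 B_ack=1000

1000 297 460 1000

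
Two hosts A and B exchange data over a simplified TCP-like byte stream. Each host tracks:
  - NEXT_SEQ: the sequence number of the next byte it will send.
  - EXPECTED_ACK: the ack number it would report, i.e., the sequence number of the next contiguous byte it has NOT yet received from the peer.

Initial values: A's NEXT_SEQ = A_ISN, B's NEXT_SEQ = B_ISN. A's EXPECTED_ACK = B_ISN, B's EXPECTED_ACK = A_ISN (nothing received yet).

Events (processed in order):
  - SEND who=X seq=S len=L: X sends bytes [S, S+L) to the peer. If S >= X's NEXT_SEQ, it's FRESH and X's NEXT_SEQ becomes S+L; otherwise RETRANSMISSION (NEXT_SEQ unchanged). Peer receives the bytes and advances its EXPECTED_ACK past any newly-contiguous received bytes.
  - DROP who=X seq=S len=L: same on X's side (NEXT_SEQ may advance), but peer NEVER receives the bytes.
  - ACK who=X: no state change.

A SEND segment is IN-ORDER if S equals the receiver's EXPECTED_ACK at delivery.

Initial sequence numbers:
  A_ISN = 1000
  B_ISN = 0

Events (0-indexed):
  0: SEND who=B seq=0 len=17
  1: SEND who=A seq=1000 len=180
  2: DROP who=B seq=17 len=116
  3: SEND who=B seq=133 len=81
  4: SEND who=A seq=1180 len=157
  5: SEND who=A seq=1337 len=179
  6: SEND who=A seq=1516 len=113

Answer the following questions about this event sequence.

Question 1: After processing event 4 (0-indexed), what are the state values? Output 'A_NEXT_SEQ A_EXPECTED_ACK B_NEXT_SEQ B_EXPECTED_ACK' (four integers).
After event 0: A_seq=1000 A_ack=17 B_seq=17 B_ack=1000
After event 1: A_seq=1180 A_ack=17 B_seq=17 B_ack=1180
After event 2: A_seq=1180 A_ack=17 B_seq=133 B_ack=1180
After event 3: A_seq=1180 A_ack=17 B_seq=214 B_ack=1180
After event 4: A_seq=1337 A_ack=17 B_seq=214 B_ack=1337

1337 17 214 1337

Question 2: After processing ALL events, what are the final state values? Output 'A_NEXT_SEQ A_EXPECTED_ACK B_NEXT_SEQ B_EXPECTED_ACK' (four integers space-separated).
Answer: 1629 17 214 1629

Derivation:
After event 0: A_seq=1000 A_ack=17 B_seq=17 B_ack=1000
After event 1: A_seq=1180 A_ack=17 B_seq=17 B_ack=1180
After event 2: A_seq=1180 A_ack=17 B_seq=133 B_ack=1180
After event 3: A_seq=1180 A_ack=17 B_seq=214 B_ack=1180
After event 4: A_seq=1337 A_ack=17 B_seq=214 B_ack=1337
After event 5: A_seq=1516 A_ack=17 B_seq=214 B_ack=1516
After event 6: A_seq=1629 A_ack=17 B_seq=214 B_ack=1629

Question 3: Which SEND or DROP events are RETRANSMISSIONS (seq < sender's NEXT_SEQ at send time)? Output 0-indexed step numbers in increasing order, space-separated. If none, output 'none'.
Answer: none

Derivation:
Step 0: SEND seq=0 -> fresh
Step 1: SEND seq=1000 -> fresh
Step 2: DROP seq=17 -> fresh
Step 3: SEND seq=133 -> fresh
Step 4: SEND seq=1180 -> fresh
Step 5: SEND seq=1337 -> fresh
Step 6: SEND seq=1516 -> fresh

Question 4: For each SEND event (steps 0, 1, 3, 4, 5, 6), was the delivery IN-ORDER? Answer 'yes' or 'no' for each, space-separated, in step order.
Answer: yes yes no yes yes yes

Derivation:
Step 0: SEND seq=0 -> in-order
Step 1: SEND seq=1000 -> in-order
Step 3: SEND seq=133 -> out-of-order
Step 4: SEND seq=1180 -> in-order
Step 5: SEND seq=1337 -> in-order
Step 6: SEND seq=1516 -> in-order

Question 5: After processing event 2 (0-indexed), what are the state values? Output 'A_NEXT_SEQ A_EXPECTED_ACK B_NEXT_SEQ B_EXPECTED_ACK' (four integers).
After event 0: A_seq=1000 A_ack=17 B_seq=17 B_ack=1000
After event 1: A_seq=1180 A_ack=17 B_seq=17 B_ack=1180
After event 2: A_seq=1180 A_ack=17 B_seq=133 B_ack=1180

1180 17 133 1180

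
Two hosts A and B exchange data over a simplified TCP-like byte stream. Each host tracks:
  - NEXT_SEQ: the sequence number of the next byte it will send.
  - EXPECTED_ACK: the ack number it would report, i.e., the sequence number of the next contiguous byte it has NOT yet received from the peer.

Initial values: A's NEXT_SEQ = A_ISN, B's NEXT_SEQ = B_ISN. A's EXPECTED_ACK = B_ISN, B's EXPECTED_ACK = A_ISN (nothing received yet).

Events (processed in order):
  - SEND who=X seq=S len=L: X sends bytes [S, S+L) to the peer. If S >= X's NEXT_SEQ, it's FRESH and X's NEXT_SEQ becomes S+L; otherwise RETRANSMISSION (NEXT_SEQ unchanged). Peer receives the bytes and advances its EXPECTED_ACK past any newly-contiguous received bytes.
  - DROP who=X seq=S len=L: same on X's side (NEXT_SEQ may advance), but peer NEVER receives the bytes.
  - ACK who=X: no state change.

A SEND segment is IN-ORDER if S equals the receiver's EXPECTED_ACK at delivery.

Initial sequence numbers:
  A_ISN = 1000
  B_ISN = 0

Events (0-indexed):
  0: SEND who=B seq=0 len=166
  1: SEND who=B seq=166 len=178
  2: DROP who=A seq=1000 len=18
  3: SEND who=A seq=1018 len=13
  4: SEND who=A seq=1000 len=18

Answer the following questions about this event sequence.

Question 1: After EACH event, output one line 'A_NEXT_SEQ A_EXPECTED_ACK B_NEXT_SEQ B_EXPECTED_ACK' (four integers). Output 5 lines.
1000 166 166 1000
1000 344 344 1000
1018 344 344 1000
1031 344 344 1000
1031 344 344 1031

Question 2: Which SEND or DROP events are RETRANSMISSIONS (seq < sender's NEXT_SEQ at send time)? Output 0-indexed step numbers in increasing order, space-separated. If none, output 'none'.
Answer: 4

Derivation:
Step 0: SEND seq=0 -> fresh
Step 1: SEND seq=166 -> fresh
Step 2: DROP seq=1000 -> fresh
Step 3: SEND seq=1018 -> fresh
Step 4: SEND seq=1000 -> retransmit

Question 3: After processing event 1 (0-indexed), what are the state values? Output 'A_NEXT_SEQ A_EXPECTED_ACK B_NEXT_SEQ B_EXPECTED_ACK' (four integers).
After event 0: A_seq=1000 A_ack=166 B_seq=166 B_ack=1000
After event 1: A_seq=1000 A_ack=344 B_seq=344 B_ack=1000

1000 344 344 1000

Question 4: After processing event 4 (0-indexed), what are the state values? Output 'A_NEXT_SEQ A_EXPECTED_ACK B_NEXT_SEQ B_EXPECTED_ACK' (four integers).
After event 0: A_seq=1000 A_ack=166 B_seq=166 B_ack=1000
After event 1: A_seq=1000 A_ack=344 B_seq=344 B_ack=1000
After event 2: A_seq=1018 A_ack=344 B_seq=344 B_ack=1000
After event 3: A_seq=1031 A_ack=344 B_seq=344 B_ack=1000
After event 4: A_seq=1031 A_ack=344 B_seq=344 B_ack=1031

1031 344 344 1031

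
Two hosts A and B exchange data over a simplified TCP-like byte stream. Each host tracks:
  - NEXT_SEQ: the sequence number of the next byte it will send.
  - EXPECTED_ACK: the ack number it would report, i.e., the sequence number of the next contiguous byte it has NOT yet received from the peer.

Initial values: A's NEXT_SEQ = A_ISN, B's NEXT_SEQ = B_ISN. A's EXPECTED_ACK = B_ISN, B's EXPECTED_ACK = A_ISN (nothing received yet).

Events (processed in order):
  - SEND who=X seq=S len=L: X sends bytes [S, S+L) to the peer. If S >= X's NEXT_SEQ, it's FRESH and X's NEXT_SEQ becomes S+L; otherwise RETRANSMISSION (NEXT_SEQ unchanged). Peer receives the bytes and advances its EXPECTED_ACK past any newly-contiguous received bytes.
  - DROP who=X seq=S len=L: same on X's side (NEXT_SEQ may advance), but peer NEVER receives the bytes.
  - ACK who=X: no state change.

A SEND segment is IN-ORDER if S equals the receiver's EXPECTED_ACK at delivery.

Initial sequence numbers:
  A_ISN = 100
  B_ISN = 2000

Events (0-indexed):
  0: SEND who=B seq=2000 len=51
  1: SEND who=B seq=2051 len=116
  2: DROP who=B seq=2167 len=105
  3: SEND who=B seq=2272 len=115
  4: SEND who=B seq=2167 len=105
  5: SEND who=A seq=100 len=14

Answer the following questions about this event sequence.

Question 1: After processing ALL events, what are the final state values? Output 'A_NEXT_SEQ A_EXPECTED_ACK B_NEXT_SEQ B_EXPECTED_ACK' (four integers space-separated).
Answer: 114 2387 2387 114

Derivation:
After event 0: A_seq=100 A_ack=2051 B_seq=2051 B_ack=100
After event 1: A_seq=100 A_ack=2167 B_seq=2167 B_ack=100
After event 2: A_seq=100 A_ack=2167 B_seq=2272 B_ack=100
After event 3: A_seq=100 A_ack=2167 B_seq=2387 B_ack=100
After event 4: A_seq=100 A_ack=2387 B_seq=2387 B_ack=100
After event 5: A_seq=114 A_ack=2387 B_seq=2387 B_ack=114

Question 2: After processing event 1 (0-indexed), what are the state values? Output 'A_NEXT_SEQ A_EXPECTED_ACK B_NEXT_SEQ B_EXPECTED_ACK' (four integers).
After event 0: A_seq=100 A_ack=2051 B_seq=2051 B_ack=100
After event 1: A_seq=100 A_ack=2167 B_seq=2167 B_ack=100

100 2167 2167 100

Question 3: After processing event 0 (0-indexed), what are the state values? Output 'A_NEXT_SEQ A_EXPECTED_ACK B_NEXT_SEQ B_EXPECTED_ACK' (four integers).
After event 0: A_seq=100 A_ack=2051 B_seq=2051 B_ack=100

100 2051 2051 100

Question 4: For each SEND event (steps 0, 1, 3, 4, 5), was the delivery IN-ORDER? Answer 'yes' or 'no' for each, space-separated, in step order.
Answer: yes yes no yes yes

Derivation:
Step 0: SEND seq=2000 -> in-order
Step 1: SEND seq=2051 -> in-order
Step 3: SEND seq=2272 -> out-of-order
Step 4: SEND seq=2167 -> in-order
Step 5: SEND seq=100 -> in-order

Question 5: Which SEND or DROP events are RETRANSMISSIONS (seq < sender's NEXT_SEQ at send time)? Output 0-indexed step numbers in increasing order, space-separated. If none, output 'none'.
Answer: 4

Derivation:
Step 0: SEND seq=2000 -> fresh
Step 1: SEND seq=2051 -> fresh
Step 2: DROP seq=2167 -> fresh
Step 3: SEND seq=2272 -> fresh
Step 4: SEND seq=2167 -> retransmit
Step 5: SEND seq=100 -> fresh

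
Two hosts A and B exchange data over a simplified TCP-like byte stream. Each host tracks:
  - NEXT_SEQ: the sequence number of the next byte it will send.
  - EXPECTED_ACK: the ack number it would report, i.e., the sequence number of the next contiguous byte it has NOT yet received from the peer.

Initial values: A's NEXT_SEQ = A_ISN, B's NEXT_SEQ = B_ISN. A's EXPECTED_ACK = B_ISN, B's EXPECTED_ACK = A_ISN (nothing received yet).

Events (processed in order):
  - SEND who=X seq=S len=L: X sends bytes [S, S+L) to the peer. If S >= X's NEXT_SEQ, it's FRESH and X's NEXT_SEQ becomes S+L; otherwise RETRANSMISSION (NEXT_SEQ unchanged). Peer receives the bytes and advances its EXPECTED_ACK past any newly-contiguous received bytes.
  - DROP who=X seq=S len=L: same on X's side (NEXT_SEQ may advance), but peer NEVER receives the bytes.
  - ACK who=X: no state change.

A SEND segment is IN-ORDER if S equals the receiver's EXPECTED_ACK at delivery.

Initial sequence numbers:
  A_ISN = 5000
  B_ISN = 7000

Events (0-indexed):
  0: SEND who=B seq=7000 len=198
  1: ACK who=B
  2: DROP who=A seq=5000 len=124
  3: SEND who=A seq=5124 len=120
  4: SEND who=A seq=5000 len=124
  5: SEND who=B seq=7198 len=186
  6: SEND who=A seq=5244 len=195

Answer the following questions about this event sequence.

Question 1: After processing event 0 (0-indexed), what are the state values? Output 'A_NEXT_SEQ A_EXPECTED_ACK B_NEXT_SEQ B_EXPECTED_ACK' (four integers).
After event 0: A_seq=5000 A_ack=7198 B_seq=7198 B_ack=5000

5000 7198 7198 5000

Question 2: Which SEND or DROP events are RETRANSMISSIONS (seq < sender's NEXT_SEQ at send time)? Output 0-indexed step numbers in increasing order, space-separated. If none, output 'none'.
Answer: 4

Derivation:
Step 0: SEND seq=7000 -> fresh
Step 2: DROP seq=5000 -> fresh
Step 3: SEND seq=5124 -> fresh
Step 4: SEND seq=5000 -> retransmit
Step 5: SEND seq=7198 -> fresh
Step 6: SEND seq=5244 -> fresh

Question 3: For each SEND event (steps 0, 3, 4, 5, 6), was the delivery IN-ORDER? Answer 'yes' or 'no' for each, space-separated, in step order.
Step 0: SEND seq=7000 -> in-order
Step 3: SEND seq=5124 -> out-of-order
Step 4: SEND seq=5000 -> in-order
Step 5: SEND seq=7198 -> in-order
Step 6: SEND seq=5244 -> in-order

Answer: yes no yes yes yes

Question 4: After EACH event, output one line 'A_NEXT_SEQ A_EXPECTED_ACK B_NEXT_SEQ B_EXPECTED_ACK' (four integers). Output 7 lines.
5000 7198 7198 5000
5000 7198 7198 5000
5124 7198 7198 5000
5244 7198 7198 5000
5244 7198 7198 5244
5244 7384 7384 5244
5439 7384 7384 5439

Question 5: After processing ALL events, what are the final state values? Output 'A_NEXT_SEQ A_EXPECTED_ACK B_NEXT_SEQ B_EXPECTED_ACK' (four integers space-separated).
Answer: 5439 7384 7384 5439

Derivation:
After event 0: A_seq=5000 A_ack=7198 B_seq=7198 B_ack=5000
After event 1: A_seq=5000 A_ack=7198 B_seq=7198 B_ack=5000
After event 2: A_seq=5124 A_ack=7198 B_seq=7198 B_ack=5000
After event 3: A_seq=5244 A_ack=7198 B_seq=7198 B_ack=5000
After event 4: A_seq=5244 A_ack=7198 B_seq=7198 B_ack=5244
After event 5: A_seq=5244 A_ack=7384 B_seq=7384 B_ack=5244
After event 6: A_seq=5439 A_ack=7384 B_seq=7384 B_ack=5439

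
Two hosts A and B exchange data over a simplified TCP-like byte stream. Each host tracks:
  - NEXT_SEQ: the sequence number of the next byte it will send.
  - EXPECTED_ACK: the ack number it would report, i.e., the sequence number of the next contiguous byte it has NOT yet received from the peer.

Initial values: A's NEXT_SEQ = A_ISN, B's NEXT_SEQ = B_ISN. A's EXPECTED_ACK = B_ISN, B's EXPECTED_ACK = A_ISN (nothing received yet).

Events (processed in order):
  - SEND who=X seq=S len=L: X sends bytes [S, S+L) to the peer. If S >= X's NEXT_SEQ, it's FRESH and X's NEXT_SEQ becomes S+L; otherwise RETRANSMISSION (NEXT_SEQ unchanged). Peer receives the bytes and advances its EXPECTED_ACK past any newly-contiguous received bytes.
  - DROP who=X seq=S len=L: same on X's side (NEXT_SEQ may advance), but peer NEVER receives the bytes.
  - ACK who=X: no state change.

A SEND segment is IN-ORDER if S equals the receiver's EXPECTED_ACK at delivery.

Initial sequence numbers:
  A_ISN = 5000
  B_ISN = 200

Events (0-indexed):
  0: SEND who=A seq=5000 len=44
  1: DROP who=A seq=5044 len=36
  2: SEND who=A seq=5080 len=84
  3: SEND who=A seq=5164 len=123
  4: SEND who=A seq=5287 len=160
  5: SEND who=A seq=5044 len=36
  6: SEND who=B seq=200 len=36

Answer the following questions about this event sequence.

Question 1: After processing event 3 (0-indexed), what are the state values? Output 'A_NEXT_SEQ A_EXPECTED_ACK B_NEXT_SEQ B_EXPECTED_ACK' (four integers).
After event 0: A_seq=5044 A_ack=200 B_seq=200 B_ack=5044
After event 1: A_seq=5080 A_ack=200 B_seq=200 B_ack=5044
After event 2: A_seq=5164 A_ack=200 B_seq=200 B_ack=5044
After event 3: A_seq=5287 A_ack=200 B_seq=200 B_ack=5044

5287 200 200 5044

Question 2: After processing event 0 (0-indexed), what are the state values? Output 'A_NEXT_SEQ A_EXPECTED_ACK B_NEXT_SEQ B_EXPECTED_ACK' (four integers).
After event 0: A_seq=5044 A_ack=200 B_seq=200 B_ack=5044

5044 200 200 5044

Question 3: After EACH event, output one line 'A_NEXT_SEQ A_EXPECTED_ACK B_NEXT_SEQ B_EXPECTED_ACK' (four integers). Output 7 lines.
5044 200 200 5044
5080 200 200 5044
5164 200 200 5044
5287 200 200 5044
5447 200 200 5044
5447 200 200 5447
5447 236 236 5447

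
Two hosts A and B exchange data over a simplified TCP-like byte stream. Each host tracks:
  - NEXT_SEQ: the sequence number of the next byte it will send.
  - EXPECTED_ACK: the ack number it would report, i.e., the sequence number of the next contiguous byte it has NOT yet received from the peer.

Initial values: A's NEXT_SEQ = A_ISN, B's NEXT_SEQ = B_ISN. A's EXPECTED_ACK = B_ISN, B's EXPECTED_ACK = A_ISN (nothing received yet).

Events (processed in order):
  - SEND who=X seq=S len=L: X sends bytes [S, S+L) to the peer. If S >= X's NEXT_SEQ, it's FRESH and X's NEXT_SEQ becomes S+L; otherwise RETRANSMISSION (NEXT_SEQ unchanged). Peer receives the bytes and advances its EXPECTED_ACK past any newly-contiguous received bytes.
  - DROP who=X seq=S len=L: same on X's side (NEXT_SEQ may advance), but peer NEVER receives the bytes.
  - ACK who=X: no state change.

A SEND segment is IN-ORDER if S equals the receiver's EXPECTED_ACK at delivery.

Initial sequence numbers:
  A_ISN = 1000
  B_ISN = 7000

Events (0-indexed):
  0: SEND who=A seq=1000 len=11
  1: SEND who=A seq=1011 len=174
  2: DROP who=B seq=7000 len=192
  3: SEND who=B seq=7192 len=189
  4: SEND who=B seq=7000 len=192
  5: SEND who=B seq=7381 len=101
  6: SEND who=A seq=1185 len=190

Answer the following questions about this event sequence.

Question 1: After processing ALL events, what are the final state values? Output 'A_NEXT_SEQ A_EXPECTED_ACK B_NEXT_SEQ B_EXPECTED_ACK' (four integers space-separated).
Answer: 1375 7482 7482 1375

Derivation:
After event 0: A_seq=1011 A_ack=7000 B_seq=7000 B_ack=1011
After event 1: A_seq=1185 A_ack=7000 B_seq=7000 B_ack=1185
After event 2: A_seq=1185 A_ack=7000 B_seq=7192 B_ack=1185
After event 3: A_seq=1185 A_ack=7000 B_seq=7381 B_ack=1185
After event 4: A_seq=1185 A_ack=7381 B_seq=7381 B_ack=1185
After event 5: A_seq=1185 A_ack=7482 B_seq=7482 B_ack=1185
After event 6: A_seq=1375 A_ack=7482 B_seq=7482 B_ack=1375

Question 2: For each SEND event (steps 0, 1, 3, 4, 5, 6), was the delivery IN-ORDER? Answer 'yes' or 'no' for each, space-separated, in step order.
Answer: yes yes no yes yes yes

Derivation:
Step 0: SEND seq=1000 -> in-order
Step 1: SEND seq=1011 -> in-order
Step 3: SEND seq=7192 -> out-of-order
Step 4: SEND seq=7000 -> in-order
Step 5: SEND seq=7381 -> in-order
Step 6: SEND seq=1185 -> in-order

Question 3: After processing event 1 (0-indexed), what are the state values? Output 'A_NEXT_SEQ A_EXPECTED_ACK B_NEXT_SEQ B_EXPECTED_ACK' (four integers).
After event 0: A_seq=1011 A_ack=7000 B_seq=7000 B_ack=1011
After event 1: A_seq=1185 A_ack=7000 B_seq=7000 B_ack=1185

1185 7000 7000 1185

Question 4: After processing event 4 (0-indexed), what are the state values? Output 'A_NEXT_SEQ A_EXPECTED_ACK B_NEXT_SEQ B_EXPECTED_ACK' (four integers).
After event 0: A_seq=1011 A_ack=7000 B_seq=7000 B_ack=1011
After event 1: A_seq=1185 A_ack=7000 B_seq=7000 B_ack=1185
After event 2: A_seq=1185 A_ack=7000 B_seq=7192 B_ack=1185
After event 3: A_seq=1185 A_ack=7000 B_seq=7381 B_ack=1185
After event 4: A_seq=1185 A_ack=7381 B_seq=7381 B_ack=1185

1185 7381 7381 1185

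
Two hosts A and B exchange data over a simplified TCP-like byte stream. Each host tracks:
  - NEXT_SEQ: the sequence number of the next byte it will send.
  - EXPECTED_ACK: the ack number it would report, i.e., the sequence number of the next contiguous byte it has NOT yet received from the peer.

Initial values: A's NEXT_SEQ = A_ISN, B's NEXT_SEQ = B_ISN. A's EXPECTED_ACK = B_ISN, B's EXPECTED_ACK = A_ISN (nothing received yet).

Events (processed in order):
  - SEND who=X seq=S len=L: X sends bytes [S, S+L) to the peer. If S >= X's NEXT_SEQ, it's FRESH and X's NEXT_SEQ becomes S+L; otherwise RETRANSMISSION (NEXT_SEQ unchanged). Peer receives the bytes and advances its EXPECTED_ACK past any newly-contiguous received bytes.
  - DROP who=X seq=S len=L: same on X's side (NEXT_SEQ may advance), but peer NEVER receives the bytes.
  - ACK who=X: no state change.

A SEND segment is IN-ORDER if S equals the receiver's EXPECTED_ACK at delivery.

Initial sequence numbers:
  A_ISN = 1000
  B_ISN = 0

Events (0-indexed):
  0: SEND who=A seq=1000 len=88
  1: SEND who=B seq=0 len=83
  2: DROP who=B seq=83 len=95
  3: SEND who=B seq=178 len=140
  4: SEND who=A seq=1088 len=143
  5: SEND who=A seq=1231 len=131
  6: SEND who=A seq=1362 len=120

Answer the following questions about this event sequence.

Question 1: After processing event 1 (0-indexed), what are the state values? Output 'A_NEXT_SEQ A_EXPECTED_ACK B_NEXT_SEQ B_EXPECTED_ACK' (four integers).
After event 0: A_seq=1088 A_ack=0 B_seq=0 B_ack=1088
After event 1: A_seq=1088 A_ack=83 B_seq=83 B_ack=1088

1088 83 83 1088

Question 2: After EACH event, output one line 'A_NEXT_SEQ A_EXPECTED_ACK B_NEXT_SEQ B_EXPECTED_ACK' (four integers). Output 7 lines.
1088 0 0 1088
1088 83 83 1088
1088 83 178 1088
1088 83 318 1088
1231 83 318 1231
1362 83 318 1362
1482 83 318 1482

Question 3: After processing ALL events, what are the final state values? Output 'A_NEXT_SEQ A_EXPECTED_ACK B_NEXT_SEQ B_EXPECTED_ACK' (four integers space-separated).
Answer: 1482 83 318 1482

Derivation:
After event 0: A_seq=1088 A_ack=0 B_seq=0 B_ack=1088
After event 1: A_seq=1088 A_ack=83 B_seq=83 B_ack=1088
After event 2: A_seq=1088 A_ack=83 B_seq=178 B_ack=1088
After event 3: A_seq=1088 A_ack=83 B_seq=318 B_ack=1088
After event 4: A_seq=1231 A_ack=83 B_seq=318 B_ack=1231
After event 5: A_seq=1362 A_ack=83 B_seq=318 B_ack=1362
After event 6: A_seq=1482 A_ack=83 B_seq=318 B_ack=1482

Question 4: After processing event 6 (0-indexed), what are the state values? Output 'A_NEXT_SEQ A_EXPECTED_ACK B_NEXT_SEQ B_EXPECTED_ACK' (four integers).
After event 0: A_seq=1088 A_ack=0 B_seq=0 B_ack=1088
After event 1: A_seq=1088 A_ack=83 B_seq=83 B_ack=1088
After event 2: A_seq=1088 A_ack=83 B_seq=178 B_ack=1088
After event 3: A_seq=1088 A_ack=83 B_seq=318 B_ack=1088
After event 4: A_seq=1231 A_ack=83 B_seq=318 B_ack=1231
After event 5: A_seq=1362 A_ack=83 B_seq=318 B_ack=1362
After event 6: A_seq=1482 A_ack=83 B_seq=318 B_ack=1482

1482 83 318 1482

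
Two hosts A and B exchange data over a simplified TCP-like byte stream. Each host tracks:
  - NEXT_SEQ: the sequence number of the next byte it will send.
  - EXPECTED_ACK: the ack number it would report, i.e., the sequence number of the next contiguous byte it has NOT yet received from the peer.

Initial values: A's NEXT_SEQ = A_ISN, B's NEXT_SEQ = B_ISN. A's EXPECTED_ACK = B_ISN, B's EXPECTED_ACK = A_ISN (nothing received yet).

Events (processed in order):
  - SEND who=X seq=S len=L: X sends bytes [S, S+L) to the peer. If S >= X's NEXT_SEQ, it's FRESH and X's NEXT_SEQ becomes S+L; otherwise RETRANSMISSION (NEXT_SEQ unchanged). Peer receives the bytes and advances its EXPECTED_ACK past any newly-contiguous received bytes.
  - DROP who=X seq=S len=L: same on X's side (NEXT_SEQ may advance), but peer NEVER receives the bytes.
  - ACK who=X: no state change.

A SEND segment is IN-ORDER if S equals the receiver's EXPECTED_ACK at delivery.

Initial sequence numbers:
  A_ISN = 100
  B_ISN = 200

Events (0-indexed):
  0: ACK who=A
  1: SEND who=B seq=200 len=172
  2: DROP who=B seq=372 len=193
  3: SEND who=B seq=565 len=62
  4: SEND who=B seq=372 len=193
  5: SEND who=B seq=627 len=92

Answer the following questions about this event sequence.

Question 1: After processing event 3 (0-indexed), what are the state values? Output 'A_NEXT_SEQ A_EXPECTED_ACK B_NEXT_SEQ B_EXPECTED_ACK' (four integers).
After event 0: A_seq=100 A_ack=200 B_seq=200 B_ack=100
After event 1: A_seq=100 A_ack=372 B_seq=372 B_ack=100
After event 2: A_seq=100 A_ack=372 B_seq=565 B_ack=100
After event 3: A_seq=100 A_ack=372 B_seq=627 B_ack=100

100 372 627 100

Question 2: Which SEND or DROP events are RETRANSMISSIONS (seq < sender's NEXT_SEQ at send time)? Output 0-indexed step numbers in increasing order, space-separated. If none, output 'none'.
Answer: 4

Derivation:
Step 1: SEND seq=200 -> fresh
Step 2: DROP seq=372 -> fresh
Step 3: SEND seq=565 -> fresh
Step 4: SEND seq=372 -> retransmit
Step 5: SEND seq=627 -> fresh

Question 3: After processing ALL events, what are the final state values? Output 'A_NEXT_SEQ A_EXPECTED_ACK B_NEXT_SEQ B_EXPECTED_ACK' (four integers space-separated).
After event 0: A_seq=100 A_ack=200 B_seq=200 B_ack=100
After event 1: A_seq=100 A_ack=372 B_seq=372 B_ack=100
After event 2: A_seq=100 A_ack=372 B_seq=565 B_ack=100
After event 3: A_seq=100 A_ack=372 B_seq=627 B_ack=100
After event 4: A_seq=100 A_ack=627 B_seq=627 B_ack=100
After event 5: A_seq=100 A_ack=719 B_seq=719 B_ack=100

Answer: 100 719 719 100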